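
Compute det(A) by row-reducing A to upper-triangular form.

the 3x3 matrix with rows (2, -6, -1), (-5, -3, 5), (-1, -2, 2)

Forward elimination:
R2 <- R2 - (-5/2)*R1:  [   0  -18  5/2 ]
R3 <- R3 - (-1/2)*R1:  [   0   -5  3/2 ]
R3 <- R3 - (5/18)*R2:  [     0      0  29/36 ]
Upper-triangular form:
[ 2   -6     -1 ]
[ 0  -18    5/2 ]
[ 0    0  29/36 ]
det(A) = (-1)^0 * (2) * (-18) * (29/36) = -29  (0 row swaps -> sign +1)

det(A) = -29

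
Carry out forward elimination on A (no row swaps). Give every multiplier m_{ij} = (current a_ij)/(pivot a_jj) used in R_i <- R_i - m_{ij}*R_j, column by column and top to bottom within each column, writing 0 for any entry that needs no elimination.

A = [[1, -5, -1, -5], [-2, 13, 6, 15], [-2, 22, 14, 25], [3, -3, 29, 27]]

multipliers: -2, -2, 3, 4, 4, -4

Forward elimination:
R2 <- R2 - (-2)*R1:  [ 0  3  4  5 ]
R3 <- R3 - (-2)*R1:  [  0  12  12  15 ]
R4 <- R4 - (3)*R1:  [  0  12  32  42 ]
R3 <- R3 - (4)*R2:  [  0   0  -4  -5 ]
R4 <- R4 - (4)*R2:  [  0   0  16  22 ]
R4 <- R4 - (-4)*R3:  [ 0  0  0  2 ]
Multipliers (in order of application): m_{21} = -2, m_{31} = -2, m_{41} = 3, m_{32} = 4, m_{42} = 4, m_{43} = -4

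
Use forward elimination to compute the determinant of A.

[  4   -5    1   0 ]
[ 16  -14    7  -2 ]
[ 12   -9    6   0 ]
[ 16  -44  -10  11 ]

det(A) = 96

Forward elimination:
R2 <- R2 - (4)*R1:  [  0   6   3  -2 ]
R3 <- R3 - (3)*R1:  [ 0  6  3  0 ]
R4 <- R4 - (4)*R1:  [   0  -24  -14   11 ]
R3 <- R3 - (1)*R2:  [ 0  0  0  2 ]
R4 <- R4 - (-4)*R2:  [  0   0  -2   3 ]
R3 <-> R4   (pivot in column 3 was zero)
[ 4  -5   1   0 ]
[ 0   6   3  -2 ]
[ 0   0  -2   3 ]
[ 0   0   0   2 ]
Upper-triangular form:
[ 4  -5   1   0 ]
[ 0   6   3  -2 ]
[ 0   0  -2   3 ]
[ 0   0   0   2 ]
det(A) = (-1)^1 * (4) * (6) * (-2) * (2) = 96  (1 row swap -> sign -1)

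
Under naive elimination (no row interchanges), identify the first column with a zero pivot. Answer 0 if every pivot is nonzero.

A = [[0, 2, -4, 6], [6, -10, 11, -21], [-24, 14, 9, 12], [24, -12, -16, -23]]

Naive forward elimination:
Pivot entry (1,1) is zero but row 2 has 6 in column 1 -> naive elimination stops; a row interchange (e.g. R1 <-> R2) would be required here.

first zero-pivot column = 1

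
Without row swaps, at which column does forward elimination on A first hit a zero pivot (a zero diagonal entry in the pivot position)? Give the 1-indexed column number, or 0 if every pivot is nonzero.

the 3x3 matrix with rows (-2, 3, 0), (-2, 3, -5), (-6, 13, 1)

Naive forward elimination:
R2 <- R2 - (1)*R1:  [  0   0  -5 ]
R3 <- R3 - (3)*R1:  [ 0  4  1 ]
Matrix at this point:
[ -2  3   0 ]
[  0  0  -5 ]
[  0  4   1 ]
Pivot entry (2,2) is zero but row 3 has 4 in column 2 -> naive elimination stops; a row interchange (e.g. R2 <-> R3) would be required here.

first zero-pivot column = 2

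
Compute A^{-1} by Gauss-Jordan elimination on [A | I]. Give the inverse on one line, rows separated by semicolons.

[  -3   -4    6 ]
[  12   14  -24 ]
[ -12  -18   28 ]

inverse = [-5/3 1/6 1/2; -2 -1/2 0; -2 -1/4 1/4]

Gauss-Jordan on [A | I]:
R1 <- (1/-3)*R1:  [    1   4/3    -2  |  -1/3     0     0 ]
R2 <- R2 - (12)*R1:  [  0  -2   0  |   4   1   0 ]
R3 <- R3 - (-12)*R1:  [  0  -2   4  |  -4   0   1 ]
R2 <- (1/-2)*R2:  [    0     1     0  |    -2  -1/2     0 ]
R1 <- R1 - (4/3)*R2:  [   1    0   -2  |  7/3  2/3    0 ]
R3 <- R3 - (-2)*R2:  [  0   0   4  |  -8  -1   1 ]
R3 <- (1/4)*R3:  [    0     0     1  |    -2  -1/4   1/4 ]
R1 <- R1 - (-2)*R3:  [    1     0     0  |  -5/3   1/6   1/2 ]
Right block of [I | A^{-1}] is the inverse:
[ -5/3   1/6  1/2 ]
[   -2  -1/2    0 ]
[   -2  -1/4  1/4 ]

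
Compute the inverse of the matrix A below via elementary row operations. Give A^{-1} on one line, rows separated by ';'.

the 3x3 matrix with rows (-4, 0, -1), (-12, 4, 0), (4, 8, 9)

Gauss-Jordan on [A | I]:
R1 <- (1/-4)*R1:  [    1     0   1/4  |  -1/4     0     0 ]
R2 <- R2 - (-12)*R1:  [  0   4   3  |  -3   1   0 ]
R3 <- R3 - (4)*R1:  [ 0  8  8  |  1  0  1 ]
R2 <- (1/4)*R2:  [    0     1   3/4  |  -3/4   1/4     0 ]
R3 <- R3 - (8)*R2:  [  0   0   2  |   7  -2   1 ]
R3 <- (1/2)*R3:  [   0    0    1  |  7/2   -1  1/2 ]
R1 <- R1 - (1/4)*R3:  [    1     0     0  |  -9/8   1/4  -1/8 ]
R2 <- R2 - (3/4)*R3:  [     0      1      0  |  -27/8      1   -3/8 ]
Right block of [I | A^{-1}] is the inverse:
[  -9/8  1/4  -1/8 ]
[ -27/8    1  -3/8 ]
[   7/2   -1   1/2 ]

inverse = [-9/8 1/4 -1/8; -27/8 1 -3/8; 7/2 -1 1/2]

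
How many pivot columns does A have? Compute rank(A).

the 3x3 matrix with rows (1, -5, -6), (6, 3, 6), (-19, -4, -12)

rank(A) = 2

Row reduction:
R2 <- R2 - (6)*R1:  [  0  33  42 ]
R3 <- R3 - (-19)*R1:  [    0   -99  -126 ]
R3 <- R3 - (-3)*R2:  [ 0  0  0 ]
Row echelon form:
[ 1  -5  -6 ]
[ 0  33  42 ]
[ 0   0   0 ]
Nonzero rows / pivot columns: 2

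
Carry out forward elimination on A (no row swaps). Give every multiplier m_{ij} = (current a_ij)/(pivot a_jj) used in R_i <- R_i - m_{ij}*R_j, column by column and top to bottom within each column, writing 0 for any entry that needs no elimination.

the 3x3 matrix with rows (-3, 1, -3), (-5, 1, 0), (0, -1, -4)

Forward elimination:
R2 <- R2 - (5/3)*R1:  [    0  -2/3     5 ]
R3: entry in column 1 is already 0 -> m_{31} = 0 (no row operation needed)
R3 <- R3 - (3/2)*R2:  [     0      0  -23/2 ]
Multipliers (in order of application): m_{21} = 5/3, m_{31} = 0, m_{32} = 3/2

multipliers: 5/3, 0, 3/2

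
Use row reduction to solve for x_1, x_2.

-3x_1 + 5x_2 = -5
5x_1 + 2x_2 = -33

Forward elimination on [A|b]:
R2 <- R2 - (-5/3)*R1:  [      0    31/3  -124/3 ]
Row echelon form:
[ -3     5  |      -5 ]
[  0  31/3  |  -124/3 ]
Back-substitution:
x_2 = (-124/3) / (31/3) = -4
x_1 = (-5 - (5)*(-4)) / -3 = -5

(-5, -4)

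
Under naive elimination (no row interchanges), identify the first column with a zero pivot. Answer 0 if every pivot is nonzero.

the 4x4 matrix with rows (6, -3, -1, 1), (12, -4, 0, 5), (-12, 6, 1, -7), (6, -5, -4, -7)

first zero-pivot column = 4

Naive forward elimination:
R2 <- R2 - (2)*R1:  [ 0  2  2  3 ]
R3 <- R3 - (-2)*R1:  [  0   0  -1  -5 ]
R4 <- R4 - (1)*R1:  [  0  -2  -3  -8 ]
R4 <- R4 - (-1)*R2:  [  0   0  -1  -5 ]
R4 <- R4 - (1)*R3:  [ 0  0  0  0 ]
Matrix at this point:
[ 6  -3  -1   1 ]
[ 0   2   2   3 ]
[ 0   0  -1  -5 ]
[ 0   0   0   0 ]
Pivot entry (4,4) in the last row is zero and there are no rows below to swap with -> zero pivot in column 4 (A is singular).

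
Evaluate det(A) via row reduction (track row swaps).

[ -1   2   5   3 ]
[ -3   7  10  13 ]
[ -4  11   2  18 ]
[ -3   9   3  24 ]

Forward elimination:
R2 <- R2 - (3)*R1:  [  0   1  -5   4 ]
R3 <- R3 - (4)*R1:  [   0    3  -18    6 ]
R4 <- R4 - (3)*R1:  [   0    3  -12   15 ]
R3 <- R3 - (3)*R2:  [  0   0  -3  -6 ]
R4 <- R4 - (3)*R2:  [ 0  0  3  3 ]
R4 <- R4 - (-1)*R3:  [  0   0   0  -3 ]
Upper-triangular form:
[ -1  2   5   3 ]
[  0  1  -5   4 ]
[  0  0  -3  -6 ]
[  0  0   0  -3 ]
det(A) = (-1)^0 * (-1) * (1) * (-3) * (-3) = -9  (0 row swaps -> sign +1)

det(A) = -9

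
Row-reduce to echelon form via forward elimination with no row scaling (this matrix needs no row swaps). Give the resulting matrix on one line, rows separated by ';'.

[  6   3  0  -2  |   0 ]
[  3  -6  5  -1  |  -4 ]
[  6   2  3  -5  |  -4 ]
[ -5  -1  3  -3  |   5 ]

REF = [6 3 0 -2 0; 0 -15/2 5 0 -4; 0 0 7/3 -3 -52/15; 0 0 0 10/21 71/7]

Forward elimination:
R2 <- R2 - (1/2)*R1:  [     0  -15/2      5      0     -4 ]
R3 <- R3 - (1)*R1:  [  0  -1   3  -3  -4 ]
R4 <- R4 - (-5/6)*R1:  [     0    3/2      3  -14/3      5 ]
R3 <- R3 - (2/15)*R2:  [      0       0     7/3      -3  -52/15 ]
R4 <- R4 - (-1/5)*R2:  [     0      0      4  -14/3   21/5 ]
R4 <- R4 - (12/7)*R3:  [     0      0      0  10/21   71/7 ]
Row echelon form:
[ 6      3    0     -2  |       0 ]
[ 0  -15/2    5      0  |      -4 ]
[ 0      0  7/3     -3  |  -52/15 ]
[ 0      0    0  10/21  |    71/7 ]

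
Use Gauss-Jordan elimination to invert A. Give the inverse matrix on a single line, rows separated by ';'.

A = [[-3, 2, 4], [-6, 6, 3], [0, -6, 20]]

Gauss-Jordan on [A | I]:
R1 <- (1/-3)*R1:  [    1  -2/3  -4/3  |  -1/3     0     0 ]
R2 <- R2 - (-6)*R1:  [  0   2  -5  |  -2   1   0 ]
R2 <- (1/2)*R2:  [    0     1  -5/2  |    -1   1/2     0 ]
R1 <- R1 - (-2/3)*R2:  [   1    0   -3  |   -1  1/3    0 ]
R3 <- R3 - (-6)*R2:  [  0   0   5  |  -6   3   1 ]
R3 <- (1/5)*R3:  [    0     0     1  |  -6/5   3/5   1/5 ]
R1 <- R1 - (-3)*R3:  [     1      0      0  |  -23/5  32/15    3/5 ]
R2 <- R2 - (-5/2)*R3:  [   0    1    0  |   -4    2  1/2 ]
Right block of [I | A^{-1}] is the inverse:
[ -23/5  32/15  3/5 ]
[    -4      2  1/2 ]
[  -6/5    3/5  1/5 ]

inverse = [-23/5 32/15 3/5; -4 2 1/2; -6/5 3/5 1/5]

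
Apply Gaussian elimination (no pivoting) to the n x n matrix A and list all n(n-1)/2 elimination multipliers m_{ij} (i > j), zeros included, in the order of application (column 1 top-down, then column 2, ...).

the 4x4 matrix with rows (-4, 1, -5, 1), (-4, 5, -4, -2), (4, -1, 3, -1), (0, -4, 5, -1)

Forward elimination:
R2 <- R2 - (1)*R1:  [  0   4   1  -3 ]
R3 <- R3 - (-1)*R1:  [  0   0  -2   0 ]
R4: entry in column 1 is already 0 -> m_{41} = 0 (no row operation needed)
R3: entry in column 2 is already 0 -> m_{32} = 0 (no row operation needed)
R4 <- R4 - (-1)*R2:  [  0   0   6  -4 ]
R4 <- R4 - (-3)*R3:  [  0   0   0  -4 ]
Multipliers (in order of application): m_{21} = 1, m_{31} = -1, m_{41} = 0, m_{32} = 0, m_{42} = -1, m_{43} = -3

multipliers: 1, -1, 0, 0, -1, -3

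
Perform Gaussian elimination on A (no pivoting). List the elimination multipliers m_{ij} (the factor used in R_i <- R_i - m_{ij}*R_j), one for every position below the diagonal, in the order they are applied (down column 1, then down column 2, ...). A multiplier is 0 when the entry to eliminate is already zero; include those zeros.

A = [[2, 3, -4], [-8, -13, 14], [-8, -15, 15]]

Forward elimination:
R2 <- R2 - (-4)*R1:  [  0  -1  -2 ]
R3 <- R3 - (-4)*R1:  [  0  -3  -1 ]
R3 <- R3 - (3)*R2:  [ 0  0  5 ]
Multipliers (in order of application): m_{21} = -4, m_{31} = -4, m_{32} = 3

multipliers: -4, -4, 3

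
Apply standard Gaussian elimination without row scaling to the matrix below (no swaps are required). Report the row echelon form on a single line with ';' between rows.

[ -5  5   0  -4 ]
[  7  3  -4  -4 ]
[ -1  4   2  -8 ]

Forward elimination:
R2 <- R2 - (-7/5)*R1:  [     0     10     -4  -48/5 ]
R3 <- R3 - (1/5)*R1:  [     0      3      2  -36/5 ]
R3 <- R3 - (3/10)*R2:  [       0        0     16/5  -108/25 ]
Row echelon form:
[ -5   5     0       -4 ]
[  0  10    -4    -48/5 ]
[  0   0  16/5  -108/25 ]

REF = [-5 5 0 -4; 0 10 -4 -48/5; 0 0 16/5 -108/25]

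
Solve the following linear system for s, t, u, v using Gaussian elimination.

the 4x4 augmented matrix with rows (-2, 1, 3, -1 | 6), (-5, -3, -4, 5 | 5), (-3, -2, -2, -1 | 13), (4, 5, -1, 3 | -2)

Forward elimination on [A|b]:
R2 <- R2 - (5/2)*R1:  [     0  -11/2  -23/2   15/2    -10 ]
R3 <- R3 - (3/2)*R1:  [     0   -7/2  -13/2    1/2      4 ]
R4 <- R4 - (-2)*R1:  [  0   7   5   1  10 ]
R3 <- R3 - (7/11)*R2:  [      0       0    9/11  -47/11  114/11 ]
R4 <- R4 - (-14/11)*R2:  [       0        0  -106/11   116/11   -30/11 ]
R4 <- R4 - (-106/9)*R3:  [      0       0       0  -358/9   358/3 ]
Row echelon form:
[ -2      1      3      -1  |       6 ]
[  0  -11/2  -23/2    15/2  |     -10 ]
[  0      0   9/11  -47/11  |  114/11 ]
[  0      0      0  -358/9  |   358/3 ]
Back-substitution:
v = (358/3) / (-358/9) = -3
u = (114/11 - (-47/11)*(-3)) / (9/11) = -3
t = (-10 - (-23/2)*(-3) - (15/2)*(-3)) / (-11/2) = 4
s = (6 - (1)*(4) - (3)*(-3) - (-1)*(-3)) / -2 = -4

(-4, 4, -3, -3)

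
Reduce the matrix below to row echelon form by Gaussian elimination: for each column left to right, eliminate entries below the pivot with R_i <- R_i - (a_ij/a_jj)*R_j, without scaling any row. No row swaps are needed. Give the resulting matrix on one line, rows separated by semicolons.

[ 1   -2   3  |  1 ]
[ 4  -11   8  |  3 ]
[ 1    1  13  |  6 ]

Forward elimination:
R2 <- R2 - (4)*R1:  [  0  -3  -4  -1 ]
R3 <- R3 - (1)*R1:  [  0   3  10   5 ]
R3 <- R3 - (-1)*R2:  [ 0  0  6  4 ]
Row echelon form:
[ 1  -2   3  |   1 ]
[ 0  -3  -4  |  -1 ]
[ 0   0   6  |   4 ]

REF = [1 -2 3 1; 0 -3 -4 -1; 0 0 6 4]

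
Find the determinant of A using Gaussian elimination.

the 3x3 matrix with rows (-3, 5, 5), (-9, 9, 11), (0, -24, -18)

Forward elimination:
R2 <- R2 - (3)*R1:  [  0  -6  -4 ]
R3 <- R3 - (4)*R2:  [  0   0  -2 ]
Upper-triangular form:
[ -3   5   5 ]
[  0  -6  -4 ]
[  0   0  -2 ]
det(A) = (-1)^0 * (-3) * (-6) * (-2) = -36  (0 row swaps -> sign +1)

det(A) = -36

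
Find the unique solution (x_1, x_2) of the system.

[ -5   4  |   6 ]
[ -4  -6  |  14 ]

(-2, -1)

Forward elimination on [A|b]:
R2 <- R2 - (4/5)*R1:  [     0  -46/5   46/5 ]
Row echelon form:
[ -5      4  |     6 ]
[  0  -46/5  |  46/5 ]
Back-substitution:
x_2 = (46/5) / (-46/5) = -1
x_1 = (6 - (4)*(-1)) / -5 = -2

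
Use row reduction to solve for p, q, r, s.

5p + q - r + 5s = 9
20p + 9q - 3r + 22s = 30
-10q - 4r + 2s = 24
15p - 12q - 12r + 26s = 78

Forward elimination on [A|b]:
R2 <- R2 - (4)*R1:  [  0   5   1   2  -6 ]
R4 <- R4 - (3)*R1:  [   0  -15   -9   11   51 ]
R3 <- R3 - (-2)*R2:  [  0   0  -2   6  12 ]
R4 <- R4 - (-3)*R2:  [  0   0  -6  17  33 ]
R4 <- R4 - (3)*R3:  [  0   0   0  -1  -3 ]
Row echelon form:
[ 5  1  -1   5  |   9 ]
[ 0  5   1   2  |  -6 ]
[ 0  0  -2   6  |  12 ]
[ 0  0   0  -1  |  -3 ]
Back-substitution:
s = (-3) / -1 = 3
r = (12 - (6)*(3)) / -2 = 3
q = (-6 - (1)*(3) - (2)*(3)) / 5 = -3
p = (9 - (1)*(-3) - (-1)*(3) - (5)*(3)) / 5 = 0

(0, -3, 3, 3)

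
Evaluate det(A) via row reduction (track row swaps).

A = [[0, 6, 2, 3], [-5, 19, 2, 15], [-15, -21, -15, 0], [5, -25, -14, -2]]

det(A) = 600

Forward elimination:
R1 <-> R2   (pivot in column 1 was zero)
[  -5   19    2  15 ]
[   0    6    2   3 ]
[ -15  -21  -15   0 ]
[   5  -25  -14  -2 ]
R3 <- R3 - (3)*R1:  [   0  -78  -21  -45 ]
R4 <- R4 - (-1)*R1:  [   0   -6  -12   13 ]
R3 <- R3 - (-13)*R2:  [  0   0   5  -6 ]
R4 <- R4 - (-1)*R2:  [   0    0  -10   16 ]
R4 <- R4 - (-2)*R3:  [ 0  0  0  4 ]
Upper-triangular form:
[ -5  19  2  15 ]
[  0   6  2   3 ]
[  0   0  5  -6 ]
[  0   0  0   4 ]
det(A) = (-1)^1 * (-5) * (6) * (5) * (4) = 600  (1 row swap -> sign -1)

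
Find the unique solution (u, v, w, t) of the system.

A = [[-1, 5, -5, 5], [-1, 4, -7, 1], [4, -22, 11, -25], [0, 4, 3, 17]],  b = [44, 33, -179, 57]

(-4, 3, -2, 3)

Forward elimination on [A|b]:
R2 <- R2 - (1)*R1:  [   0   -1   -2   -4  -11 ]
R3 <- R3 - (-4)*R1:  [  0  -2  -9  -5  -3 ]
R3 <- R3 - (2)*R2:  [  0   0  -5   3  19 ]
R4 <- R4 - (-4)*R2:  [  0   0  -5   1  13 ]
R4 <- R4 - (1)*R3:  [  0   0   0  -2  -6 ]
Row echelon form:
[ -1   5  -5   5  |   44 ]
[  0  -1  -2  -4  |  -11 ]
[  0   0  -5   3  |   19 ]
[  0   0   0  -2  |   -6 ]
Back-substitution:
t = (-6) / -2 = 3
w = (19 - (3)*(3)) / -5 = -2
v = (-11 - (-2)*(-2) - (-4)*(3)) / -1 = 3
u = (44 - (5)*(3) - (-5)*(-2) - (5)*(3)) / -1 = -4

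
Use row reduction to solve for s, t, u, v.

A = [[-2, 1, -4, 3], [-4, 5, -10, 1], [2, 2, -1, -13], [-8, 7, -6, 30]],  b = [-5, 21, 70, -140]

Forward elimination on [A|b]:
R2 <- R2 - (2)*R1:  [  0   3  -2  -5  31 ]
R3 <- R3 - (-1)*R1:  [   0    3   -5  -10   65 ]
R4 <- R4 - (4)*R1:  [    0     3    10    18  -120 ]
R3 <- R3 - (1)*R2:  [  0   0  -3  -5  34 ]
R4 <- R4 - (1)*R2:  [    0     0    12    23  -151 ]
R4 <- R4 - (-4)*R3:  [   0    0    0    3  -15 ]
Row echelon form:
[ -2  1  -4   3  |   -5 ]
[  0  3  -2  -5  |   31 ]
[  0  0  -3  -5  |   34 ]
[  0  0   0   3  |  -15 ]
Back-substitution:
v = (-15) / 3 = -5
u = (34 - (-5)*(-5)) / -3 = -3
t = (31 - (-2)*(-3) - (-5)*(-5)) / 3 = 0
s = (-5 - (1)*(0) - (-4)*(-3) - (3)*(-5)) / -2 = 1

(1, 0, -3, -5)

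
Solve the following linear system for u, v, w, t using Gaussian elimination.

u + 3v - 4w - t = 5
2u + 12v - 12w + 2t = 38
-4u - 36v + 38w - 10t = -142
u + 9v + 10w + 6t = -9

(-3, 0, -3, 4)

Forward elimination on [A|b]:
R2 <- R2 - (2)*R1:  [  0   6  -4   4  28 ]
R3 <- R3 - (-4)*R1:  [    0   -24    22   -14  -122 ]
R4 <- R4 - (1)*R1:  [   0    6   14    7  -14 ]
R3 <- R3 - (-4)*R2:  [   0    0    6    2  -10 ]
R4 <- R4 - (1)*R2:  [   0    0   18    3  -42 ]
R4 <- R4 - (3)*R3:  [   0    0    0   -3  -12 ]
Row echelon form:
[ 1  3  -4  -1  |    5 ]
[ 0  6  -4   4  |   28 ]
[ 0  0   6   2  |  -10 ]
[ 0  0   0  -3  |  -12 ]
Back-substitution:
t = (-12) / -3 = 4
w = (-10 - (2)*(4)) / 6 = -3
v = (28 - (-4)*(-3) - (4)*(4)) / 6 = 0
u = (5 - (3)*(0) - (-4)*(-3) - (-1)*(4)) / 1 = -3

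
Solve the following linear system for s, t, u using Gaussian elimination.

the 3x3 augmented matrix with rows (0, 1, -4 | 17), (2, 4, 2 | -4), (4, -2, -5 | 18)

Forward elimination on [A|b]:
R1 <-> R2   (pivot in column 1 was zero)
[ 2   4   2  -4 ]
[ 0   1  -4  17 ]
[ 4  -2  -5  18 ]
R3 <- R3 - (2)*R1:  [   0  -10   -9   26 ]
R3 <- R3 - (-10)*R2:  [   0    0  -49  196 ]
Row echelon form:
[ 2  4    2  |   -4 ]
[ 0  1   -4  |   17 ]
[ 0  0  -49  |  196 ]
Back-substitution:
u = (196) / -49 = -4
t = (17 - (-4)*(-4)) / 1 = 1
s = (-4 - (4)*(1) - (2)*(-4)) / 2 = 0

(0, 1, -4)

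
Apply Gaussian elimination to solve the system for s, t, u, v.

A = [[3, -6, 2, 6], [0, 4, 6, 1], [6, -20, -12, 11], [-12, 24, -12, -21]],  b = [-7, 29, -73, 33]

(1, 5, 1, 3)

Forward elimination on [A|b]:
R3 <- R3 - (2)*R1:  [   0   -8  -16   -1  -59 ]
R4 <- R4 - (-4)*R1:  [  0   0  -4   3   5 ]
R3 <- R3 - (-2)*R2:  [  0   0  -4   1  -1 ]
R4 <- R4 - (1)*R3:  [ 0  0  0  2  6 ]
Row echelon form:
[ 3  -6   2  6  |  -7 ]
[ 0   4   6  1  |  29 ]
[ 0   0  -4  1  |  -1 ]
[ 0   0   0  2  |   6 ]
Back-substitution:
v = (6) / 2 = 3
u = (-1 - (1)*(3)) / -4 = 1
t = (29 - (6)*(1) - (1)*(3)) / 4 = 5
s = (-7 - (-6)*(5) - (2)*(1) - (6)*(3)) / 3 = 1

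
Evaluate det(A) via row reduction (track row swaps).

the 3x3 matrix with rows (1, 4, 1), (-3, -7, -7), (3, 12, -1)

Forward elimination:
R2 <- R2 - (-3)*R1:  [  0   5  -4 ]
R3 <- R3 - (3)*R1:  [  0   0  -4 ]
Upper-triangular form:
[ 1  4   1 ]
[ 0  5  -4 ]
[ 0  0  -4 ]
det(A) = (-1)^0 * (1) * (5) * (-4) = -20  (0 row swaps -> sign +1)

det(A) = -20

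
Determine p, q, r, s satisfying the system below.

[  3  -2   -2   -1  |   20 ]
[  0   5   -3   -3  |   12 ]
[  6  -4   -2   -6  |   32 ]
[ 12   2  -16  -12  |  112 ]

Forward elimination on [A|b]:
R3 <- R3 - (2)*R1:  [  0   0   2  -4  -8 ]
R4 <- R4 - (4)*R1:  [  0  10  -8  -8  32 ]
R4 <- R4 - (2)*R2:  [  0   0  -2  -2   8 ]
R4 <- R4 - (-1)*R3:  [  0   0   0  -6   0 ]
Row echelon form:
[ 3  -2  -2  -1  |  20 ]
[ 0   5  -3  -3  |  12 ]
[ 0   0   2  -4  |  -8 ]
[ 0   0   0  -6  |   0 ]
Back-substitution:
s = (0) / -6 = 0
r = (-8 - (-4)*(0)) / 2 = -4
q = (12 - (-3)*(-4) - (-3)*(0)) / 5 = 0
p = (20 - (-2)*(0) - (-2)*(-4) - (-1)*(0)) / 3 = 4

(4, 0, -4, 0)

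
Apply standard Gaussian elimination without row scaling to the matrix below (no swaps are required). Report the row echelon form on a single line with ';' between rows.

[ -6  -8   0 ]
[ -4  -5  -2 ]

Forward elimination:
R2 <- R2 - (2/3)*R1:  [   0  1/3   -2 ]
Row echelon form:
[ -6   -8   0 ]
[  0  1/3  -2 ]

REF = [-6 -8 0; 0 1/3 -2]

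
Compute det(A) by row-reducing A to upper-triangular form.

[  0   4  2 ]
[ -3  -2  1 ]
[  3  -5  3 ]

det(A) = 90

Forward elimination:
R1 <-> R2   (pivot in column 1 was zero)
[ -3  -2  1 ]
[  0   4  2 ]
[  3  -5  3 ]
R3 <- R3 - (-1)*R1:  [  0  -7   4 ]
R3 <- R3 - (-7/4)*R2:  [    0     0  15/2 ]
Upper-triangular form:
[ -3  -2     1 ]
[  0   4     2 ]
[  0   0  15/2 ]
det(A) = (-1)^1 * (-3) * (4) * (15/2) = 90  (1 row swap -> sign -1)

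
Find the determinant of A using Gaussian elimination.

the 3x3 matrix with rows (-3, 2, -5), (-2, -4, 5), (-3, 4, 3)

det(A) = 178

Forward elimination:
R2 <- R2 - (2/3)*R1:  [     0  -16/3   25/3 ]
R3 <- R3 - (1)*R1:  [ 0  2  8 ]
R3 <- R3 - (-3/8)*R2:  [    0     0  89/8 ]
Upper-triangular form:
[ -3      2    -5 ]
[  0  -16/3  25/3 ]
[  0      0  89/8 ]
det(A) = (-1)^0 * (-3) * (-16/3) * (89/8) = 178  (0 row swaps -> sign +1)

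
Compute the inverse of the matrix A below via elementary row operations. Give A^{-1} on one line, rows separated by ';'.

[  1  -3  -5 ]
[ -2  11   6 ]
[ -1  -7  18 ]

Gauss-Jordan on [A | I]:
R2 <- R2 - (-2)*R1:  [  0   5  -4  |   2   1   0 ]
R3 <- R3 - (-1)*R1:  [   0  -10   13  |    1    0    1 ]
R2 <- (1/5)*R2:  [    0     1  -4/5  |   2/5   1/5     0 ]
R1 <- R1 - (-3)*R2:  [     1      0  -37/5  |   11/5    3/5      0 ]
R3 <- R3 - (-10)*R2:  [ 0  0  5  |  5  2  1 ]
R3 <- (1/5)*R3:  [   0    0    1  |    1  2/5  1/5 ]
R1 <- R1 - (-37/5)*R3:  [     1      0      0  |   48/5  89/25  37/25 ]
R2 <- R2 - (-4/5)*R3:  [     0      1      0  |    6/5  13/25   4/25 ]
Right block of [I | A^{-1}] is the inverse:
[ 48/5  89/25  37/25 ]
[  6/5  13/25   4/25 ]
[    1    2/5    1/5 ]

inverse = [48/5 89/25 37/25; 6/5 13/25 4/25; 1 2/5 1/5]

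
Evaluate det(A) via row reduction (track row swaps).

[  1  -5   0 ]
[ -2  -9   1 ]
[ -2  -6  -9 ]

det(A) = 187

Forward elimination:
R2 <- R2 - (-2)*R1:  [   0  -19    1 ]
R3 <- R3 - (-2)*R1:  [   0  -16   -9 ]
R3 <- R3 - (16/19)*R2:  [       0        0  -187/19 ]
Upper-triangular form:
[ 1   -5        0 ]
[ 0  -19        1 ]
[ 0    0  -187/19 ]
det(A) = (-1)^0 * (1) * (-19) * (-187/19) = 187  (0 row swaps -> sign +1)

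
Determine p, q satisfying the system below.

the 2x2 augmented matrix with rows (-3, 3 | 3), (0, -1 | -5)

(4, 5)

Forward elimination on [A|b]:
Row echelon form:
[ -3   3  |   3 ]
[  0  -1  |  -5 ]
Back-substitution:
q = (-5) / -1 = 5
p = (3 - (3)*(5)) / -3 = 4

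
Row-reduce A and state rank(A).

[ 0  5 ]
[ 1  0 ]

Row reduction:
R1 <-> R2   (pivot in column 1 was zero)
[ 1  0 ]
[ 0  5 ]
Row echelon form:
[ 1  0 ]
[ 0  5 ]
Nonzero rows / pivot columns: 2

rank(A) = 2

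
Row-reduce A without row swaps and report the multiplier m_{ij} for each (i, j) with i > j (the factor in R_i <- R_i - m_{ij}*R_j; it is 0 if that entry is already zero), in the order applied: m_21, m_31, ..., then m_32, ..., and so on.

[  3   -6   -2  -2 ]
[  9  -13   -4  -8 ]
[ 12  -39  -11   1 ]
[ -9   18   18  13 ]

Forward elimination:
R2 <- R2 - (3)*R1:  [  0   5   2  -2 ]
R3 <- R3 - (4)*R1:  [   0  -15   -3    9 ]
R4 <- R4 - (-3)*R1:  [  0   0  12   7 ]
R3 <- R3 - (-3)*R2:  [ 0  0  3  3 ]
R4: entry in column 2 is already 0 -> m_{42} = 0 (no row operation needed)
R4 <- R4 - (4)*R3:  [  0   0   0  -5 ]
Multipliers (in order of application): m_{21} = 3, m_{31} = 4, m_{41} = -3, m_{32} = -3, m_{42} = 0, m_{43} = 4

multipliers: 3, 4, -3, -3, 0, 4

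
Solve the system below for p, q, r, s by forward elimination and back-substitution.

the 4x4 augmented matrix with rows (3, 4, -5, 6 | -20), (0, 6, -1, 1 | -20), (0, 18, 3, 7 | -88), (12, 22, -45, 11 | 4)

(2, -3, -2, -4)

Forward elimination on [A|b]:
R4 <- R4 - (4)*R1:  [   0    6  -25  -13   84 ]
R3 <- R3 - (3)*R2:  [   0    0    6    4  -28 ]
R4 <- R4 - (1)*R2:  [   0    0  -24  -14  104 ]
R4 <- R4 - (-4)*R3:  [  0   0   0   2  -8 ]
Row echelon form:
[ 3  4  -5  6  |  -20 ]
[ 0  6  -1  1  |  -20 ]
[ 0  0   6  4  |  -28 ]
[ 0  0   0  2  |   -8 ]
Back-substitution:
s = (-8) / 2 = -4
r = (-28 - (4)*(-4)) / 6 = -2
q = (-20 - (-1)*(-2) - (1)*(-4)) / 6 = -3
p = (-20 - (4)*(-3) - (-5)*(-2) - (6)*(-4)) / 3 = 2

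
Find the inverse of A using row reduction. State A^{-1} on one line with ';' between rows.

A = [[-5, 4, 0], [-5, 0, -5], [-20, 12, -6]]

inverse = [-3 -6/5 1; -7/2 -3/2 5/4; 3 1 -1]

Gauss-Jordan on [A | I]:
R1 <- (1/-5)*R1:  [    1  -4/5     0  |  -1/5     0     0 ]
R2 <- R2 - (-5)*R1:  [  0  -4  -5  |  -1   1   0 ]
R3 <- R3 - (-20)*R1:  [  0  -4  -6  |  -4   0   1 ]
R2 <- (1/-4)*R2:  [    0     1   5/4  |   1/4  -1/4     0 ]
R1 <- R1 - (-4/5)*R2:  [    1     0     1  |     0  -1/5     0 ]
R3 <- R3 - (-4)*R2:  [  0   0  -1  |  -3  -1   1 ]
R3 <- (1/-1)*R3:  [  0   0   1  |   3   1  -1 ]
R1 <- R1 - (1)*R3:  [    1     0     0  |    -3  -6/5     1 ]
R2 <- R2 - (5/4)*R3:  [    0     1     0  |  -7/2  -3/2   5/4 ]
Right block of [I | A^{-1}] is the inverse:
[   -3  -6/5    1 ]
[ -7/2  -3/2  5/4 ]
[    3     1   -1 ]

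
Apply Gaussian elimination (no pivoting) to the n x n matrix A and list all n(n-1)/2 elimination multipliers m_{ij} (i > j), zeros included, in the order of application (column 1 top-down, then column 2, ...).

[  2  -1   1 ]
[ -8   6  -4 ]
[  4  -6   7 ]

Forward elimination:
R2 <- R2 - (-4)*R1:  [ 0  2  0 ]
R3 <- R3 - (2)*R1:  [  0  -4   5 ]
R3 <- R3 - (-2)*R2:  [ 0  0  5 ]
Multipliers (in order of application): m_{21} = -4, m_{31} = 2, m_{32} = -2

multipliers: -4, 2, -2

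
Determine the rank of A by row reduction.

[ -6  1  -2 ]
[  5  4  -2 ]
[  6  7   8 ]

rank(A) = 3

Row reduction:
R2 <- R2 - (-5/6)*R1:  [     0   29/6  -11/3 ]
R3 <- R3 - (-1)*R1:  [ 0  8  6 ]
R3 <- R3 - (48/29)*R2:  [      0       0  350/29 ]
Row echelon form:
[ -6     1      -2 ]
[  0  29/6   -11/3 ]
[  0     0  350/29 ]
Nonzero rows / pivot columns: 3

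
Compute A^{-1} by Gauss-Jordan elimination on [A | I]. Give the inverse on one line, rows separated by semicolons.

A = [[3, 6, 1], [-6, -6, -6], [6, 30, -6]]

inverse = [3 11/12 -5/12; -1 -1/3 1/6; -2 -3/4 1/4]

Gauss-Jordan on [A | I]:
R1 <- (1/3)*R1:  [   1    2  1/3  |  1/3    0    0 ]
R2 <- R2 - (-6)*R1:  [  0   6  -4  |   2   1   0 ]
R3 <- R3 - (6)*R1:  [  0  18  -8  |  -2   0   1 ]
R2 <- (1/6)*R2:  [    0     1  -2/3  |   1/3   1/6     0 ]
R1 <- R1 - (2)*R2:  [    1     0   5/3  |  -1/3  -1/3     0 ]
R3 <- R3 - (18)*R2:  [  0   0   4  |  -8  -3   1 ]
R3 <- (1/4)*R3:  [    0     0     1  |    -2  -3/4   1/4 ]
R1 <- R1 - (5/3)*R3:  [     1      0      0  |      3  11/12  -5/12 ]
R2 <- R2 - (-2/3)*R3:  [    0     1     0  |    -1  -1/3   1/6 ]
Right block of [I | A^{-1}] is the inverse:
[  3  11/12  -5/12 ]
[ -1   -1/3    1/6 ]
[ -2   -3/4    1/4 ]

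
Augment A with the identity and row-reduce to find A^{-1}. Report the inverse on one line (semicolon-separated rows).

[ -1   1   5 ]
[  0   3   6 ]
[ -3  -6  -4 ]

inverse = [8 -26/3 -3; -6 19/3 2; 3 -3 -1]

Gauss-Jordan on [A | I]:
R1 <- (1/-1)*R1:  [  1  -1  -5  |  -1   0   0 ]
R3 <- R3 - (-3)*R1:  [   0   -9  -19  |   -3    0    1 ]
R2 <- (1/3)*R2:  [   0    1    2  |    0  1/3    0 ]
R1 <- R1 - (-1)*R2:  [   1    0   -3  |   -1  1/3    0 ]
R3 <- R3 - (-9)*R2:  [  0   0  -1  |  -3   3   1 ]
R3 <- (1/-1)*R3:  [  0   0   1  |   3  -3  -1 ]
R1 <- R1 - (-3)*R3:  [     1      0      0  |      8  -26/3     -3 ]
R2 <- R2 - (2)*R3:  [    0     1     0  |    -6  19/3     2 ]
Right block of [I | A^{-1}] is the inverse:
[  8  -26/3  -3 ]
[ -6   19/3   2 ]
[  3     -3  -1 ]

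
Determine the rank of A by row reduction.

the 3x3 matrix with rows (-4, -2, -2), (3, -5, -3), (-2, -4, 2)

rank(A) = 3

Row reduction:
R2 <- R2 - (-3/4)*R1:  [     0  -13/2   -9/2 ]
R3 <- R3 - (1/2)*R1:  [  0  -3   3 ]
R3 <- R3 - (6/13)*R2:  [     0      0  66/13 ]
Row echelon form:
[ -4     -2     -2 ]
[  0  -13/2   -9/2 ]
[  0      0  66/13 ]
Nonzero rows / pivot columns: 3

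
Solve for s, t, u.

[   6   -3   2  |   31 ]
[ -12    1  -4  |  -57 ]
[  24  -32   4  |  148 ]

Forward elimination on [A|b]:
R2 <- R2 - (-2)*R1:  [  0  -5   0   5 ]
R3 <- R3 - (4)*R1:  [   0  -20   -4   24 ]
R3 <- R3 - (4)*R2:  [  0   0  -4   4 ]
Row echelon form:
[ 6  -3   2  |  31 ]
[ 0  -5   0  |   5 ]
[ 0   0  -4  |   4 ]
Back-substitution:
u = (4) / -4 = -1
t = (5) / -5 = -1
s = (31 - (-3)*(-1) - (2)*(-1)) / 6 = 5

(5, -1, -1)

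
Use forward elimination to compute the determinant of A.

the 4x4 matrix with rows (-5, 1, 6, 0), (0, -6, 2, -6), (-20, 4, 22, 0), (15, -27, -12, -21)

Forward elimination:
R3 <- R3 - (4)*R1:  [  0   0  -2   0 ]
R4 <- R4 - (-3)*R1:  [   0  -24    6  -21 ]
R4 <- R4 - (4)*R2:  [  0   0  -2   3 ]
R4 <- R4 - (1)*R3:  [ 0  0  0  3 ]
Upper-triangular form:
[ -5   1   6   0 ]
[  0  -6   2  -6 ]
[  0   0  -2   0 ]
[  0   0   0   3 ]
det(A) = (-1)^0 * (-5) * (-6) * (-2) * (3) = -180  (0 row swaps -> sign +1)

det(A) = -180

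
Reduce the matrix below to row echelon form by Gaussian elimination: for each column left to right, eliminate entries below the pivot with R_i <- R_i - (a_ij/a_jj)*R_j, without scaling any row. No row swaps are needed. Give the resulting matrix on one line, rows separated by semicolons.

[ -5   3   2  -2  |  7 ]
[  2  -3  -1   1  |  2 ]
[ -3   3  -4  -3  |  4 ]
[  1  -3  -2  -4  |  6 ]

Forward elimination:
R2 <- R2 - (-2/5)*R1:  [    0  -9/5  -1/5   1/5  24/5 ]
R3 <- R3 - (3/5)*R1:  [     0    6/5  -26/5   -9/5   -1/5 ]
R4 <- R4 - (-1/5)*R1:  [     0  -12/5   -8/5  -22/5   37/5 ]
R3 <- R3 - (-2/3)*R2:  [     0      0  -16/3   -5/3      3 ]
R4 <- R4 - (4/3)*R2:  [     0      0   -4/3  -14/3      1 ]
R4 <- R4 - (1/4)*R3:  [     0      0      0  -17/4    1/4 ]
Row echelon form:
[ -5     3      2     -2  |     7 ]
[  0  -9/5   -1/5    1/5  |  24/5 ]
[  0     0  -16/3   -5/3  |     3 ]
[  0     0      0  -17/4  |   1/4 ]

REF = [-5 3 2 -2 7; 0 -9/5 -1/5 1/5 24/5; 0 0 -16/3 -5/3 3; 0 0 0 -17/4 1/4]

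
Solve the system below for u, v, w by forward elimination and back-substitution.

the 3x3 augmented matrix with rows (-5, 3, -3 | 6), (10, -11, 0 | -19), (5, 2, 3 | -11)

(-3, -1, 2)

Forward elimination on [A|b]:
R2 <- R2 - (-2)*R1:  [  0  -5  -6  -7 ]
R3 <- R3 - (-1)*R1:  [  0   5   0  -5 ]
R3 <- R3 - (-1)*R2:  [   0    0   -6  -12 ]
Row echelon form:
[ -5   3  -3  |    6 ]
[  0  -5  -6  |   -7 ]
[  0   0  -6  |  -12 ]
Back-substitution:
w = (-12) / -6 = 2
v = (-7 - (-6)*(2)) / -5 = -1
u = (6 - (3)*(-1) - (-3)*(2)) / -5 = -3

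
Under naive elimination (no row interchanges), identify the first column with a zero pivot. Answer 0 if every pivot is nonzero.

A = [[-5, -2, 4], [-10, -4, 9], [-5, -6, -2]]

first zero-pivot column = 2

Naive forward elimination:
R2 <- R2 - (2)*R1:  [ 0  0  1 ]
R3 <- R3 - (1)*R1:  [  0  -4  -6 ]
Matrix at this point:
[ -5  -2   4 ]
[  0   0   1 ]
[  0  -4  -6 ]
Pivot entry (2,2) is zero but row 3 has -4 in column 2 -> naive elimination stops; a row interchange (e.g. R2 <-> R3) would be required here.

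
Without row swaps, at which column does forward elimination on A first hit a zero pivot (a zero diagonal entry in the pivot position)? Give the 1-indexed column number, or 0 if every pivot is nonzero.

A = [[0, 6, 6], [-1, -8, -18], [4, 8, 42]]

first zero-pivot column = 1

Naive forward elimination:
Pivot entry (1,1) is zero but row 2 has -1 in column 1 -> naive elimination stops; a row interchange (e.g. R1 <-> R2) would be required here.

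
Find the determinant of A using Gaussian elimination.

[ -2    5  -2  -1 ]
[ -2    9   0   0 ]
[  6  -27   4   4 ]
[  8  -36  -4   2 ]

Forward elimination:
R2 <- R2 - (1)*R1:  [ 0  4  2  1 ]
R3 <- R3 - (-3)*R1:  [   0  -12   -2    1 ]
R4 <- R4 - (-4)*R1:  [   0  -16  -12   -2 ]
R3 <- R3 - (-3)*R2:  [ 0  0  4  4 ]
R4 <- R4 - (-4)*R2:  [  0   0  -4   2 ]
R4 <- R4 - (-1)*R3:  [ 0  0  0  6 ]
Upper-triangular form:
[ -2  5  -2  -1 ]
[  0  4   2   1 ]
[  0  0   4   4 ]
[  0  0   0   6 ]
det(A) = (-1)^0 * (-2) * (4) * (4) * (6) = -192  (0 row swaps -> sign +1)

det(A) = -192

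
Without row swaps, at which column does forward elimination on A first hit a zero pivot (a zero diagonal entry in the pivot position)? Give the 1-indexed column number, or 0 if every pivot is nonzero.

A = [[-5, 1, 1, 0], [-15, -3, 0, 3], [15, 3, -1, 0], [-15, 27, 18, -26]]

first zero-pivot column = 0

Naive forward elimination:
R2 <- R2 - (3)*R1:  [  0  -6  -3   3 ]
R3 <- R3 - (-3)*R1:  [ 0  6  2  0 ]
R4 <- R4 - (3)*R1:  [   0   24   15  -26 ]
R3 <- R3 - (-1)*R2:  [  0   0  -1   3 ]
R4 <- R4 - (-4)*R2:  [   0    0    3  -14 ]
R4 <- R4 - (-3)*R3:  [  0   0   0  -5 ]
All pivots nonzero; naive elimination completes without hitting a zero pivot.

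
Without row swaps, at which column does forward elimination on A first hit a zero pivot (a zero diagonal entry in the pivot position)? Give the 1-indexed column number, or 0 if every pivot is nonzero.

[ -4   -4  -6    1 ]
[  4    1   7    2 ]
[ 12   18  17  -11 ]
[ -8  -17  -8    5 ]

Naive forward elimination:
R2 <- R2 - (-1)*R1:  [  0  -3   1   3 ]
R3 <- R3 - (-3)*R1:  [  0   6  -1  -8 ]
R4 <- R4 - (2)*R1:  [  0  -9   4   3 ]
R3 <- R3 - (-2)*R2:  [  0   0   1  -2 ]
R4 <- R4 - (3)*R2:  [  0   0   1  -6 ]
R4 <- R4 - (1)*R3:  [  0   0   0  -4 ]
All pivots nonzero; naive elimination completes without hitting a zero pivot.

first zero-pivot column = 0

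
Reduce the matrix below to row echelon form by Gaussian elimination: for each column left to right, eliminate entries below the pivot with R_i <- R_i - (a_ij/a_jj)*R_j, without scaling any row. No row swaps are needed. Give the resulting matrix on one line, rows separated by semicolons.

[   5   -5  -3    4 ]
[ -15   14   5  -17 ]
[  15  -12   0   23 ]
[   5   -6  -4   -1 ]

REF = [5 -5 -3 4; 0 -1 -4 -5; 0 0 -3 -4; 0 0 0 -4]

Forward elimination:
R2 <- R2 - (-3)*R1:  [  0  -1  -4  -5 ]
R3 <- R3 - (3)*R1:  [  0   3   9  11 ]
R4 <- R4 - (1)*R1:  [  0  -1  -1  -5 ]
R3 <- R3 - (-3)*R2:  [  0   0  -3  -4 ]
R4 <- R4 - (1)*R2:  [ 0  0  3  0 ]
R4 <- R4 - (-1)*R3:  [  0   0   0  -4 ]
Row echelon form:
[ 5  -5  -3   4 ]
[ 0  -1  -4  -5 ]
[ 0   0  -3  -4 ]
[ 0   0   0  -4 ]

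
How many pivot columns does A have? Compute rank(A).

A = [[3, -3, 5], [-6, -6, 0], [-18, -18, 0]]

rank(A) = 2

Row reduction:
R2 <- R2 - (-2)*R1:  [   0  -12   10 ]
R3 <- R3 - (-6)*R1:  [   0  -36   30 ]
R3 <- R3 - (3)*R2:  [ 0  0  0 ]
Row echelon form:
[ 3   -3   5 ]
[ 0  -12  10 ]
[ 0    0   0 ]
Nonzero rows / pivot columns: 2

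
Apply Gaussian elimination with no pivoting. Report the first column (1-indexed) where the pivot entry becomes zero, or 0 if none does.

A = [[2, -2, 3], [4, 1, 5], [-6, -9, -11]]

Naive forward elimination:
R2 <- R2 - (2)*R1:  [  0   5  -1 ]
R3 <- R3 - (-3)*R1:  [   0  -15   -2 ]
R3 <- R3 - (-3)*R2:  [  0   0  -5 ]
All pivots nonzero; naive elimination completes without hitting a zero pivot.

first zero-pivot column = 0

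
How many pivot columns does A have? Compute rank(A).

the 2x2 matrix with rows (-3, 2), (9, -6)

Row reduction:
R2 <- R2 - (-3)*R1:  [ 0  0 ]
Row echelon form:
[ -3  2 ]
[  0  0 ]
Nonzero rows / pivot columns: 1

rank(A) = 1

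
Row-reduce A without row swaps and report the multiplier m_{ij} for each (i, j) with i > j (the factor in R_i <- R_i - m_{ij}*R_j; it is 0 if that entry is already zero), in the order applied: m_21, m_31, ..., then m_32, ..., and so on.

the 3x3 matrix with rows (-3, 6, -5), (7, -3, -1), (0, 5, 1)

multipliers: -7/3, 0, 5/11

Forward elimination:
R2 <- R2 - (-7/3)*R1:  [     0     11  -38/3 ]
R3: entry in column 1 is already 0 -> m_{31} = 0 (no row operation needed)
R3 <- R3 - (5/11)*R2:  [      0       0  223/33 ]
Multipliers (in order of application): m_{21} = -7/3, m_{31} = 0, m_{32} = 5/11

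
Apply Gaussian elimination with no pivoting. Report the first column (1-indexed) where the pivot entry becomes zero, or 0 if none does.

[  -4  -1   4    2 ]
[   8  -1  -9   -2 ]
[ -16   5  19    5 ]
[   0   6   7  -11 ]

first zero-pivot column = 3

Naive forward elimination:
R2 <- R2 - (-2)*R1:  [  0  -3  -1   2 ]
R3 <- R3 - (4)*R1:  [  0   9   3  -3 ]
R3 <- R3 - (-3)*R2:  [ 0  0  0  3 ]
R4 <- R4 - (-2)*R2:  [  0   0   5  -7 ]
Matrix at this point:
[ -4  -1   4   2 ]
[  0  -3  -1   2 ]
[  0   0   0   3 ]
[  0   0   5  -7 ]
Pivot entry (3,3) is zero but row 4 has 5 in column 3 -> naive elimination stops; a row interchange (e.g. R3 <-> R4) would be required here.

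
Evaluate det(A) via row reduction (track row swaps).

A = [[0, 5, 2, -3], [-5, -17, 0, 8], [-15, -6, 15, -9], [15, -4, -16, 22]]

det(A) = -75

Forward elimination:
R1 <-> R2   (pivot in column 1 was zero)
[  -5  -17    0   8 ]
[   0    5    2  -3 ]
[ -15   -6   15  -9 ]
[  15   -4  -16  22 ]
R3 <- R3 - (3)*R1:  [   0   45   15  -33 ]
R4 <- R4 - (-3)*R1:  [   0  -55  -16   46 ]
R3 <- R3 - (9)*R2:  [  0   0  -3  -6 ]
R4 <- R4 - (-11)*R2:  [  0   0   6  13 ]
R4 <- R4 - (-2)*R3:  [ 0  0  0  1 ]
Upper-triangular form:
[ -5  -17   0   8 ]
[  0    5   2  -3 ]
[  0    0  -3  -6 ]
[  0    0   0   1 ]
det(A) = (-1)^1 * (-5) * (5) * (-3) * (1) = -75  (1 row swap -> sign -1)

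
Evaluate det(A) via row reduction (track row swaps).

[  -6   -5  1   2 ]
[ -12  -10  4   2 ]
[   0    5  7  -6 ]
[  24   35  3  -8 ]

Forward elimination:
R2 <- R2 - (2)*R1:  [  0   0   2  -2 ]
R4 <- R4 - (-4)*R1:  [  0  15   7   0 ]
R2 <-> R3   (pivot in column 2 was zero)
[ -6  -5  1   2 ]
[  0   5  7  -6 ]
[  0   0  2  -2 ]
[  0  15  7   0 ]
R4 <- R4 - (3)*R2:  [   0    0  -14   18 ]
R4 <- R4 - (-7)*R3:  [ 0  0  0  4 ]
Upper-triangular form:
[ -6  -5  1   2 ]
[  0   5  7  -6 ]
[  0   0  2  -2 ]
[  0   0  0   4 ]
det(A) = (-1)^1 * (-6) * (5) * (2) * (4) = 240  (1 row swap -> sign -1)

det(A) = 240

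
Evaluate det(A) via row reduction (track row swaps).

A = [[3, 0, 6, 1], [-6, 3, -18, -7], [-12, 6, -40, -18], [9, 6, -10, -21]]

Forward elimination:
R2 <- R2 - (-2)*R1:  [  0   3  -6  -5 ]
R3 <- R3 - (-4)*R1:  [   0    6  -16  -14 ]
R4 <- R4 - (3)*R1:  [   0    6  -28  -24 ]
R3 <- R3 - (2)*R2:  [  0   0  -4  -4 ]
R4 <- R4 - (2)*R2:  [   0    0  -16  -14 ]
R4 <- R4 - (4)*R3:  [ 0  0  0  2 ]
Upper-triangular form:
[ 3  0   6   1 ]
[ 0  3  -6  -5 ]
[ 0  0  -4  -4 ]
[ 0  0   0   2 ]
det(A) = (-1)^0 * (3) * (3) * (-4) * (2) = -72  (0 row swaps -> sign +1)

det(A) = -72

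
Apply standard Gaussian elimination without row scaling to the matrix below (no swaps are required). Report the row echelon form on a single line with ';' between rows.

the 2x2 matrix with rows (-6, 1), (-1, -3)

Forward elimination:
R2 <- R2 - (1/6)*R1:  [     0  -19/6 ]
Row echelon form:
[ -6      1 ]
[  0  -19/6 ]

REF = [-6 1; 0 -19/6]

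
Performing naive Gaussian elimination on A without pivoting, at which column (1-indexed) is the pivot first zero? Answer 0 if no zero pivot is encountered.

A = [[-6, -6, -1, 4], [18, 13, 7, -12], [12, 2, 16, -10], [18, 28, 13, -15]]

Naive forward elimination:
R2 <- R2 - (-3)*R1:  [  0  -5   4   0 ]
R3 <- R3 - (-2)*R1:  [   0  -10   14   -2 ]
R4 <- R4 - (-3)*R1:  [  0  10  10  -3 ]
R3 <- R3 - (2)*R2:  [  0   0   6  -2 ]
R4 <- R4 - (-2)*R2:  [  0   0  18  -3 ]
R4 <- R4 - (3)*R3:  [ 0  0  0  3 ]
All pivots nonzero; naive elimination completes without hitting a zero pivot.

first zero-pivot column = 0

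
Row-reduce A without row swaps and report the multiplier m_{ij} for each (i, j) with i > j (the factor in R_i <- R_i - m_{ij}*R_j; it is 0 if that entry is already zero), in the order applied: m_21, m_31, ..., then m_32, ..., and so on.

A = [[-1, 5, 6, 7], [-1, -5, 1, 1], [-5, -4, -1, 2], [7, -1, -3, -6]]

multipliers: 1, 5, -7, 29/10, -17/5, -4/3

Forward elimination:
R2 <- R2 - (1)*R1:  [   0  -10   -5   -6 ]
R3 <- R3 - (5)*R1:  [   0  -29  -31  -33 ]
R4 <- R4 - (-7)*R1:  [  0  34  39  43 ]
R3 <- R3 - (29/10)*R2:  [     0      0  -33/2  -78/5 ]
R4 <- R4 - (-17/5)*R2:  [     0      0     22  113/5 ]
R4 <- R4 - (-4/3)*R3:  [   0    0    0  9/5 ]
Multipliers (in order of application): m_{21} = 1, m_{31} = 5, m_{41} = -7, m_{32} = 29/10, m_{42} = -17/5, m_{43} = -4/3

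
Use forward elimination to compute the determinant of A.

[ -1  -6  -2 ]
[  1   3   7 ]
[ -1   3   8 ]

det(A) = 75

Forward elimination:
R2 <- R2 - (-1)*R1:  [  0  -3   5 ]
R3 <- R3 - (1)*R1:  [  0   9  10 ]
R3 <- R3 - (-3)*R2:  [  0   0  25 ]
Upper-triangular form:
[ -1  -6  -2 ]
[  0  -3   5 ]
[  0   0  25 ]
det(A) = (-1)^0 * (-1) * (-3) * (25) = 75  (0 row swaps -> sign +1)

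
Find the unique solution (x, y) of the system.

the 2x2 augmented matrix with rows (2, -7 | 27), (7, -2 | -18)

Forward elimination on [A|b]:
R2 <- R2 - (7/2)*R1:  [      0    45/2  -225/2 ]
Row echelon form:
[ 2    -7  |      27 ]
[ 0  45/2  |  -225/2 ]
Back-substitution:
y = (-225/2) / (45/2) = -5
x = (27 - (-7)*(-5)) / 2 = -4

(-4, -5)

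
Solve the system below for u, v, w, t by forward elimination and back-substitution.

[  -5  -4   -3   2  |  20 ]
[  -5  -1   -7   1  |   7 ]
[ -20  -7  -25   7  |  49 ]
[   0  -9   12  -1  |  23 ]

(0, -3, 0, 4)

Forward elimination on [A|b]:
R2 <- R2 - (1)*R1:  [   0    3   -4   -1  -13 ]
R3 <- R3 - (4)*R1:  [   0    9  -13   -1  -31 ]
R3 <- R3 - (3)*R2:  [  0   0  -1   2   8 ]
R4 <- R4 - (-3)*R2:  [   0    0    0   -4  -16 ]
Row echelon form:
[ -5  -4  -3   2  |   20 ]
[  0   3  -4  -1  |  -13 ]
[  0   0  -1   2  |    8 ]
[  0   0   0  -4  |  -16 ]
Back-substitution:
t = (-16) / -4 = 4
w = (8 - (2)*(4)) / -1 = 0
v = (-13 - (-4)*(0) - (-1)*(4)) / 3 = -3
u = (20 - (-4)*(-3) - (-3)*(0) - (2)*(4)) / -5 = 0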